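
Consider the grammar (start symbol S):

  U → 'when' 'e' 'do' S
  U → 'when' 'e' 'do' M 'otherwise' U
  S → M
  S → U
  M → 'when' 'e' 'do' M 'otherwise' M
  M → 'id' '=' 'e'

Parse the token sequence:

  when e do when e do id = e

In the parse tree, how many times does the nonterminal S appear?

[S [U when e do [S [U when e do [S [M id = e]]]]]]

3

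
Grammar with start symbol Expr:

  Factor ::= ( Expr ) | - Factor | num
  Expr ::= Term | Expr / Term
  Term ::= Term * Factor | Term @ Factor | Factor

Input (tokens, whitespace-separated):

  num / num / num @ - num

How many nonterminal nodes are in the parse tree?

12

[Expr [Expr [Expr [Term [Factor num]]] / [Term [Factor num]]] / [Term [Term [Factor num]] @ [Factor - [Factor num]]]]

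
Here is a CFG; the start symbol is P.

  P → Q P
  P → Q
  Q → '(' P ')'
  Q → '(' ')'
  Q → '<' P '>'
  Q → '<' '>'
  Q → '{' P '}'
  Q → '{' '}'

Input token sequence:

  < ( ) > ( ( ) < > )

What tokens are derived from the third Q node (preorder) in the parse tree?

( ( ) < > )

[P [Q < [P [Q ( )]] >] [P [Q ( [P [Q ( )] [P [Q < >]]] )]]]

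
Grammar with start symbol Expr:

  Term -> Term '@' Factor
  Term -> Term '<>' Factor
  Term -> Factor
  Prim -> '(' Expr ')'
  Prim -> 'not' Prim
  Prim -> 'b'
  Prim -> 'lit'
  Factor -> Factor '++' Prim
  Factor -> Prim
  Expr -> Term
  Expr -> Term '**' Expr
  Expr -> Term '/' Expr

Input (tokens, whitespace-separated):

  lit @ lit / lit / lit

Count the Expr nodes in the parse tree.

3

[Expr [Term [Term [Factor [Prim lit]]] @ [Factor [Prim lit]]] / [Expr [Term [Factor [Prim lit]]] / [Expr [Term [Factor [Prim lit]]]]]]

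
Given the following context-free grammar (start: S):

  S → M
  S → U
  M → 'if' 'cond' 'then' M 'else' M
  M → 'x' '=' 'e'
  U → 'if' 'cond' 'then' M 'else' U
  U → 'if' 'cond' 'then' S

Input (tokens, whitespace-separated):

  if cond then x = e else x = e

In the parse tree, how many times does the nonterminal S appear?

[S [M if cond then [M x = e] else [M x = e]]]

1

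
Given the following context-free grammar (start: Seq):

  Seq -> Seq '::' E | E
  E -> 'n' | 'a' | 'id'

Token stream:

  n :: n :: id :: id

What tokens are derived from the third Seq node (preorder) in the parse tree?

[Seq [Seq [Seq [Seq [E n]] :: [E n]] :: [E id]] :: [E id]]

n :: n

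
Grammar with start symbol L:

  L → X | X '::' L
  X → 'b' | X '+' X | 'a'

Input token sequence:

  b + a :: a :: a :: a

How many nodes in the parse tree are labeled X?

[L [X [X b] + [X a]] :: [L [X a] :: [L [X a] :: [L [X a]]]]]

6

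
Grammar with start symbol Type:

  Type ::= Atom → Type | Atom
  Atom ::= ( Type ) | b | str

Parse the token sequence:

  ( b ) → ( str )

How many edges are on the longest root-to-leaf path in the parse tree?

5

[Type [Atom ( [Type [Atom b]] )] → [Type [Atom ( [Type [Atom str]] )]]]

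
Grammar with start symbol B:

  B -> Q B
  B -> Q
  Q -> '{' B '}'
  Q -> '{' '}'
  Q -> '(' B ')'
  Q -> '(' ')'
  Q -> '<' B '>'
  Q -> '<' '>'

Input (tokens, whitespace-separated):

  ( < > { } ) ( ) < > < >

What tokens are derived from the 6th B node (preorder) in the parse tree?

< >

[B [Q ( [B [Q < >] [B [Q { }]]] )] [B [Q ( )] [B [Q < >] [B [Q < >]]]]]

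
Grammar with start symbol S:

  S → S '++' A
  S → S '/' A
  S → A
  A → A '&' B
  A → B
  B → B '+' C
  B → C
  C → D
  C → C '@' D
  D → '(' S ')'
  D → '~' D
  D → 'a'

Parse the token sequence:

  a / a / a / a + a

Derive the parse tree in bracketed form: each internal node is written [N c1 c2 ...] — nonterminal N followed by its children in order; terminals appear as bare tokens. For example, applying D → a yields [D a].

[S [S [S [S [A [B [C [D a]]]]] / [A [B [C [D a]]]]] / [A [B [C [D a]]]]] / [A [B [B [C [D a]]] + [C [D a]]]]]

S
S / A
S / A / A
S / A / A / A
A / A / A / A
B / A / A / A
C / A / A / A
D / A / A / A
a / A / A / A
a / B / A / A
a / C / A / A
a / D / A / A
a / a / A / A
a / a / B / A
a / a / C / A
a / a / D / A
a / a / a / A
a / a / a / B
a / a / a / B + C
a / a / a / C + C
a / a / a / D + C
a / a / a / a + C
a / a / a / a + D
a / a / a / a + a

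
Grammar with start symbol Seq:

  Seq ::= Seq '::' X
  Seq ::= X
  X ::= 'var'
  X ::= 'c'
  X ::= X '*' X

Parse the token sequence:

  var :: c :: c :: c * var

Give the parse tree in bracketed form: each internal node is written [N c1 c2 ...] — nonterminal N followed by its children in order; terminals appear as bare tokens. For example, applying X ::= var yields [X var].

Seq
Seq :: X
Seq :: X :: X
Seq :: X :: X :: X
X :: X :: X :: X
var :: X :: X :: X
var :: c :: X :: X
var :: c :: c :: X
var :: c :: c :: X * X
var :: c :: c :: c * X
var :: c :: c :: c * var

[Seq [Seq [Seq [Seq [X var]] :: [X c]] :: [X c]] :: [X [X c] * [X var]]]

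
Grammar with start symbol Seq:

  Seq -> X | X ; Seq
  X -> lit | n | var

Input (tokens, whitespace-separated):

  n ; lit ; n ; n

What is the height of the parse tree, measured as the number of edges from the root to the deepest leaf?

[Seq [X n] ; [Seq [X lit] ; [Seq [X n] ; [Seq [X n]]]]]

5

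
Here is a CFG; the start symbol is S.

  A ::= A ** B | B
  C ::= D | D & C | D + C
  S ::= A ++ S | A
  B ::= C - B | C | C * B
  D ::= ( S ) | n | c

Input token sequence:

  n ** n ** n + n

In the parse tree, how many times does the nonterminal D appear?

[S [A [A [A [B [C [D n]]]] ** [B [C [D n]]]] ** [B [C [D n] + [C [D n]]]]]]

4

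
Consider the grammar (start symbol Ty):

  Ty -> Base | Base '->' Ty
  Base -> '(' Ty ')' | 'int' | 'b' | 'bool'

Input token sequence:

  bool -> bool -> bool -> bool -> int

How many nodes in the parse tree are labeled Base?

[Ty [Base bool] -> [Ty [Base bool] -> [Ty [Base bool] -> [Ty [Base bool] -> [Ty [Base int]]]]]]

5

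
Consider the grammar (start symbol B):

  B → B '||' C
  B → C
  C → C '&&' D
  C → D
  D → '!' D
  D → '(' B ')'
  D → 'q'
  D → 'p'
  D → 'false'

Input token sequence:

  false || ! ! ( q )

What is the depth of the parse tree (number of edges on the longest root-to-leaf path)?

[B [B [C [D false]]] || [C [D ! [D ! [D ( [B [C [D q]]] )]]]]]

8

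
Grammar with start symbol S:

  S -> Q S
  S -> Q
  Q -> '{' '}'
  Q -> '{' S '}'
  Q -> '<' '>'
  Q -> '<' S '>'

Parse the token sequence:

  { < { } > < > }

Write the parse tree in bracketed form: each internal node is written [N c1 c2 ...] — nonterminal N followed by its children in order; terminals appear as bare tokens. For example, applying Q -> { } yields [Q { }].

[S [Q { [S [Q < [S [Q { }]] >] [S [Q < >]]] }]]

S
Q
{ S }
{ Q S }
{ < S > S }
{ < Q > S }
{ < { } > S }
{ < { } > Q }
{ < { } > < > }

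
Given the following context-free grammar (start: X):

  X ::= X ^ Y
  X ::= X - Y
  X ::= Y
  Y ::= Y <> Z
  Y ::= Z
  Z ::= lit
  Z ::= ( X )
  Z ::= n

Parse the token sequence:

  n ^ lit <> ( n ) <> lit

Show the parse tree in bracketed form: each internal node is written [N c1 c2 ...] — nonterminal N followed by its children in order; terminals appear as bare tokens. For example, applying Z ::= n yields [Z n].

[X [X [Y [Z n]]] ^ [Y [Y [Y [Z lit]] <> [Z ( [X [Y [Z n]]] )]] <> [Z lit]]]

X
X ^ Y
Y ^ Y
Z ^ Y
n ^ Y
n ^ Y <> Z
n ^ Y <> Z <> Z
n ^ Z <> Z <> Z
n ^ lit <> Z <> Z
n ^ lit <> ( X ) <> Z
n ^ lit <> ( Y ) <> Z
n ^ lit <> ( Z ) <> Z
n ^ lit <> ( n ) <> Z
n ^ lit <> ( n ) <> lit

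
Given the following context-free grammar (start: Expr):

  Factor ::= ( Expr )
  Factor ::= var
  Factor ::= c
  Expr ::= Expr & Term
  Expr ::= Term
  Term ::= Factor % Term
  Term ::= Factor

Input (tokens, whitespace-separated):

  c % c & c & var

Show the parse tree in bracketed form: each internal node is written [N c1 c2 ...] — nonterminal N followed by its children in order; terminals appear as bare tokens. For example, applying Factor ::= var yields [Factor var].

Expr
Expr & Term
Expr & Term & Term
Term & Term & Term
Factor % Term & Term & Term
c % Term & Term & Term
c % Factor & Term & Term
c % c & Term & Term
c % c & Factor & Term
c % c & c & Term
c % c & c & Factor
c % c & c & var

[Expr [Expr [Expr [Term [Factor c] % [Term [Factor c]]]] & [Term [Factor c]]] & [Term [Factor var]]]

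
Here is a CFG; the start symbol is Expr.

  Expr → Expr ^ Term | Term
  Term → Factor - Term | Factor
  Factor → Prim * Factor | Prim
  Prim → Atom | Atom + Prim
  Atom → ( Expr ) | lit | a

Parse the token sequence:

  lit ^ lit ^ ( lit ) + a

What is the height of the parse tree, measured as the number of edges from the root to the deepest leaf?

10

[Expr [Expr [Expr [Term [Factor [Prim [Atom lit]]]]] ^ [Term [Factor [Prim [Atom lit]]]]] ^ [Term [Factor [Prim [Atom ( [Expr [Term [Factor [Prim [Atom lit]]]]] )] + [Prim [Atom a]]]]]]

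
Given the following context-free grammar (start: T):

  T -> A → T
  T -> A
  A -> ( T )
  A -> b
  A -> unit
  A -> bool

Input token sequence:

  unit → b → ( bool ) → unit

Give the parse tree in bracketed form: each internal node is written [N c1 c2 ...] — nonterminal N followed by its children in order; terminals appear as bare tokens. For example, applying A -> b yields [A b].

[T [A unit] → [T [A b] → [T [A ( [T [A bool]] )] → [T [A unit]]]]]

T
A → T
unit → T
unit → A → T
unit → b → T
unit → b → A → T
unit → b → ( T ) → T
unit → b → ( A ) → T
unit → b → ( bool ) → T
unit → b → ( bool ) → A
unit → b → ( bool ) → unit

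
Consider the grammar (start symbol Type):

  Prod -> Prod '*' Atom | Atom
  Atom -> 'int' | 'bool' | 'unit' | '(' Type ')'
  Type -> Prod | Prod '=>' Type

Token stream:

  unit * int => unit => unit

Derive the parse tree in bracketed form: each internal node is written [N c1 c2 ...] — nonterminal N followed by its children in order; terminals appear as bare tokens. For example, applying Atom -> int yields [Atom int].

[Type [Prod [Prod [Atom unit]] * [Atom int]] => [Type [Prod [Atom unit]] => [Type [Prod [Atom unit]]]]]

Type
Prod => Type
Prod * Atom => Type
Atom * Atom => Type
unit * Atom => Type
unit * int => Type
unit * int => Prod => Type
unit * int => Atom => Type
unit * int => unit => Type
unit * int => unit => Prod
unit * int => unit => Atom
unit * int => unit => unit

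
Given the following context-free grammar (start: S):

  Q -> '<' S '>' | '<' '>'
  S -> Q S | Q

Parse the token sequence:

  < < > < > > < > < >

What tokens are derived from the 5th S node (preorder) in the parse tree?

[S [Q < [S [Q < >] [S [Q < >]]] >] [S [Q < >] [S [Q < >]]]]

< >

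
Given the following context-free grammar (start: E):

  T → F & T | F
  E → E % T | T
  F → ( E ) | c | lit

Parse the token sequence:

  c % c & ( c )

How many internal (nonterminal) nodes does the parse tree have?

11

[E [E [T [F c]]] % [T [F c] & [T [F ( [E [T [F c]]] )]]]]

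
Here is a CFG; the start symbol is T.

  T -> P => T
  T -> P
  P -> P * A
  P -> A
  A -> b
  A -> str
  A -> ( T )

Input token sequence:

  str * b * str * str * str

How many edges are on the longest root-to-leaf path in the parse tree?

[T [P [P [P [P [P [A str]] * [A b]] * [A str]] * [A str]] * [A str]]]

7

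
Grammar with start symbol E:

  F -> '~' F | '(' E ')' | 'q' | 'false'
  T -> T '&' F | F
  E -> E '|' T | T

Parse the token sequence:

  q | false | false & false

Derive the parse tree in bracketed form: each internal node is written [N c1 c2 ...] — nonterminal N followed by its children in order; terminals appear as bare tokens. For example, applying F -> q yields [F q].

[E [E [E [T [F q]]] | [T [F false]]] | [T [T [F false]] & [F false]]]

E
E | T
E | T | T
T | T | T
F | T | T
q | T | T
q | F | T
q | false | T
q | false | T & F
q | false | F & F
q | false | false & F
q | false | false & false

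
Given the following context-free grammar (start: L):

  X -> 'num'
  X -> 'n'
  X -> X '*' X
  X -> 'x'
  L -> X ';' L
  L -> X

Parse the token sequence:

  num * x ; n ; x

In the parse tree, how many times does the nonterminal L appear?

3

[L [X [X num] * [X x]] ; [L [X n] ; [L [X x]]]]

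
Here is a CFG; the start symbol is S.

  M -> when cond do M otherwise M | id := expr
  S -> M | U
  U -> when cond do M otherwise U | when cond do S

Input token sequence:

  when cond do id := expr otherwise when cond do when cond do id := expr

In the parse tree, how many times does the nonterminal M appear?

[S [U when cond do [M id := expr] otherwise [U when cond do [S [U when cond do [S [M id := expr]]]]]]]

2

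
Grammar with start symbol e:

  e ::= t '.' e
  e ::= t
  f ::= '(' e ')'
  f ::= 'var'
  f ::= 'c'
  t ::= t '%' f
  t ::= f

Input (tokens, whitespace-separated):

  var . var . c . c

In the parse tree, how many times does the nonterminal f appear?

4

[e [t [f var]] . [e [t [f var]] . [e [t [f c]] . [e [t [f c]]]]]]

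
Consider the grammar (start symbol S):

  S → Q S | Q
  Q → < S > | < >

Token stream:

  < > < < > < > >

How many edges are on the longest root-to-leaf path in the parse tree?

[S [Q < >] [S [Q < [S [Q < >] [S [Q < >]]] >]]]

6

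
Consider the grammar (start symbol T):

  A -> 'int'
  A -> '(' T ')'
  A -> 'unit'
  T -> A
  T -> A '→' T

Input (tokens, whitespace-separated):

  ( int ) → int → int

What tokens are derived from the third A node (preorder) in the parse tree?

[T [A ( [T [A int]] )] → [T [A int] → [T [A int]]]]

int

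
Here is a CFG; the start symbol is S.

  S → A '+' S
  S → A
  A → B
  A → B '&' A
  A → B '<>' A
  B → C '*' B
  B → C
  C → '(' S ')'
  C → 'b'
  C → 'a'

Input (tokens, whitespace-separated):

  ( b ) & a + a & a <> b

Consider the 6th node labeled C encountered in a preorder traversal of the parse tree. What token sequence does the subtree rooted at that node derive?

[S [A [B [C ( [S [A [B [C b]]]] )]] & [A [B [C a]]]] + [S [A [B [C a]] & [A [B [C a]] <> [A [B [C b]]]]]]]

b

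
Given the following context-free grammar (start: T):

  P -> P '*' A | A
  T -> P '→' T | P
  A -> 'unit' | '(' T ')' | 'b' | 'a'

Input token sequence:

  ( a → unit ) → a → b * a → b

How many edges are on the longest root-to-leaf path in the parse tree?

7

[T [P [A ( [T [P [A a]] → [T [P [A unit]]]] )]] → [T [P [A a]] → [T [P [P [A b]] * [A a]] → [T [P [A b]]]]]]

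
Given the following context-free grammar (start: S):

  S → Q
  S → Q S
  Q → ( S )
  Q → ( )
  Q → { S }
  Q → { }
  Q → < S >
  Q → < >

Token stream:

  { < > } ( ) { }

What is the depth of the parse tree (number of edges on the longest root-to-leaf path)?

4

[S [Q { [S [Q < >]] }] [S [Q ( )] [S [Q { }]]]]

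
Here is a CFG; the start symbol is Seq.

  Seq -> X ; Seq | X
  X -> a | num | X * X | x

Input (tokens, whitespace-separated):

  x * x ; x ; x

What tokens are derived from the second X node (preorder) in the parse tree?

[Seq [X [X x] * [X x]] ; [Seq [X x] ; [Seq [X x]]]]

x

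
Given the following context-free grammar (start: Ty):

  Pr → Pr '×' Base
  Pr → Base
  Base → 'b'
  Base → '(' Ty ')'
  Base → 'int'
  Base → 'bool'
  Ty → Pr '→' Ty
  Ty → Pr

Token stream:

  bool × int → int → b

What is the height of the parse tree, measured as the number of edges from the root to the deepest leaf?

5

[Ty [Pr [Pr [Base bool]] × [Base int]] → [Ty [Pr [Base int]] → [Ty [Pr [Base b]]]]]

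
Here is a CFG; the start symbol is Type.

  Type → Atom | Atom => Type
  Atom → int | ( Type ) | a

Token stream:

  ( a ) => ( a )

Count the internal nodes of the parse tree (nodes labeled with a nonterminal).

[Type [Atom ( [Type [Atom a]] )] => [Type [Atom ( [Type [Atom a]] )]]]

8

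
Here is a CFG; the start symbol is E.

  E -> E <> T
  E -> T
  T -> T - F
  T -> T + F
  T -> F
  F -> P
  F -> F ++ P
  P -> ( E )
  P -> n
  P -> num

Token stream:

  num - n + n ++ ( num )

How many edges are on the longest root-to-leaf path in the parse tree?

[E [T [T [T [F [P num]]] - [F [P n]]] + [F [F [P n]] ++ [P ( [E [T [F [P num]]]] )]]]]

8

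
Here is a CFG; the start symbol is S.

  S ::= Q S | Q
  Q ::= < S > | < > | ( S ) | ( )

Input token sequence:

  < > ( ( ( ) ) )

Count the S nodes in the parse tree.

[S [Q < >] [S [Q ( [S [Q ( [S [Q ( )]] )]] )]]]

4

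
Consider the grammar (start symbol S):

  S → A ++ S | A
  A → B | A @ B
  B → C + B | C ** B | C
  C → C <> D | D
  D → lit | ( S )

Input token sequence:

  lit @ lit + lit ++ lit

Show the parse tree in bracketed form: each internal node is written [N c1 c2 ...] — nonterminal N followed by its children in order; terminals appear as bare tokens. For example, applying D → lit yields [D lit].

[S [A [A [B [C [D lit]]]] @ [B [C [D lit]] + [B [C [D lit]]]]] ++ [S [A [B [C [D lit]]]]]]

S
A ++ S
A @ B ++ S
B @ B ++ S
C @ B ++ S
D @ B ++ S
lit @ B ++ S
lit @ C + B ++ S
lit @ D + B ++ S
lit @ lit + B ++ S
lit @ lit + C ++ S
lit @ lit + D ++ S
lit @ lit + lit ++ S
lit @ lit + lit ++ A
lit @ lit + lit ++ B
lit @ lit + lit ++ C
lit @ lit + lit ++ D
lit @ lit + lit ++ lit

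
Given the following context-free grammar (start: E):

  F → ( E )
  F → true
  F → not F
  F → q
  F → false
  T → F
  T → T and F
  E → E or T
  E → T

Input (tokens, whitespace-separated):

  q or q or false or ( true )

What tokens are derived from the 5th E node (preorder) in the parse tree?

[E [E [E [E [T [F q]]] or [T [F q]]] or [T [F false]]] or [T [F ( [E [T [F true]]] )]]]

true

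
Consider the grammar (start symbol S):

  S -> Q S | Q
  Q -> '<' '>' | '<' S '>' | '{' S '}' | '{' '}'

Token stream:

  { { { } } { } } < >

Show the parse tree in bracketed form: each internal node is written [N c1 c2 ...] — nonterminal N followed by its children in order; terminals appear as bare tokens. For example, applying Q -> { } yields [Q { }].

[S [Q { [S [Q { [S [Q { }]] }] [S [Q { }]]] }] [S [Q < >]]]

S
Q S
{ S } S
{ Q S } S
{ { S } S } S
{ { Q } S } S
{ { { } } S } S
{ { { } } Q } S
{ { { } } { } } S
{ { { } } { } } Q
{ { { } } { } } < >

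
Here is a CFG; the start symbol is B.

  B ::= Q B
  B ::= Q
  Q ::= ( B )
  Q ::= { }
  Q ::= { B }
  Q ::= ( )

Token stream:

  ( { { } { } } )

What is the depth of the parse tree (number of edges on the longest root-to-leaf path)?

[B [Q ( [B [Q { [B [Q { }] [B [Q { }]]] }]] )]]

7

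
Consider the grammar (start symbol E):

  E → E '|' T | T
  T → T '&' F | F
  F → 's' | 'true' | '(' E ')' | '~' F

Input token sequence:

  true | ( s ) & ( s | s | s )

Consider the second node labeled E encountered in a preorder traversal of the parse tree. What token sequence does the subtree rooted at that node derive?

true

[E [E [T [F true]]] | [T [T [F ( [E [T [F s]]] )]] & [F ( [E [E [E [T [F s]]] | [T [F s]]] | [T [F s]]] )]]]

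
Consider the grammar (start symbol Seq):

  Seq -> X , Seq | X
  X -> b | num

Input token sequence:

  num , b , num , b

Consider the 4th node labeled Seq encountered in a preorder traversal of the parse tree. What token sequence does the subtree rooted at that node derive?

b

[Seq [X num] , [Seq [X b] , [Seq [X num] , [Seq [X b]]]]]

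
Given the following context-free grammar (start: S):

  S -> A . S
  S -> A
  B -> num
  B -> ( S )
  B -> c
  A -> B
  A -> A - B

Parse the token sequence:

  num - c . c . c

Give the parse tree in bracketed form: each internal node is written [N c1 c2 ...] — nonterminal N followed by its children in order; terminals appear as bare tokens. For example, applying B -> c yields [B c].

[S [A [A [B num]] - [B c]] . [S [A [B c]] . [S [A [B c]]]]]

S
A . S
A - B . S
B - B . S
num - B . S
num - c . S
num - c . A . S
num - c . B . S
num - c . c . S
num - c . c . A
num - c . c . B
num - c . c . c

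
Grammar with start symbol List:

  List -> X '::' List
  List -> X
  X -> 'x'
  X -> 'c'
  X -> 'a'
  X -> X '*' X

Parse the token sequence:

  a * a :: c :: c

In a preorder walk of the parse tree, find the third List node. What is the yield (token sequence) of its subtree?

[List [X [X a] * [X a]] :: [List [X c] :: [List [X c]]]]

c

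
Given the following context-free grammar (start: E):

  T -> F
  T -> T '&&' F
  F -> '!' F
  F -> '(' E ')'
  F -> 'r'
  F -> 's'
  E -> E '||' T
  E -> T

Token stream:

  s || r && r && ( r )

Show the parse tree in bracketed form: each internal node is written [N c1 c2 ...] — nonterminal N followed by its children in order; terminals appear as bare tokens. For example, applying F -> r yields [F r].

E
E || T
T || T
F || T
s || T
s || T && F
s || T && F && F
s || F && F && F
s || r && F && F
s || r && r && F
s || r && r && ( E )
s || r && r && ( T )
s || r && r && ( F )
s || r && r && ( r )

[E [E [T [F s]]] || [T [T [T [F r]] && [F r]] && [F ( [E [T [F r]]] )]]]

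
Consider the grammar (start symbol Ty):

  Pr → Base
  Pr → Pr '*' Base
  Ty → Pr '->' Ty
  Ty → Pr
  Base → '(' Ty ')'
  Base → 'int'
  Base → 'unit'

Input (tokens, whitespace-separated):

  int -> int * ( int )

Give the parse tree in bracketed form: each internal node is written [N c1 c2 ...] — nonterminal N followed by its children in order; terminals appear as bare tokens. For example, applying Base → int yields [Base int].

[Ty [Pr [Base int]] -> [Ty [Pr [Pr [Base int]] * [Base ( [Ty [Pr [Base int]]] )]]]]

Ty
Pr -> Ty
Base -> Ty
int -> Ty
int -> Pr
int -> Pr * Base
int -> Base * Base
int -> int * Base
int -> int * ( Ty )
int -> int * ( Pr )
int -> int * ( Base )
int -> int * ( int )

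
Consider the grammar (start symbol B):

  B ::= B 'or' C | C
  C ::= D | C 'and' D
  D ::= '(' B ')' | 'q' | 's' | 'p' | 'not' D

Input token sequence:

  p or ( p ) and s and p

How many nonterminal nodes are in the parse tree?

13

[B [B [C [D p]]] or [C [C [C [D ( [B [C [D p]]] )]] and [D s]] and [D p]]]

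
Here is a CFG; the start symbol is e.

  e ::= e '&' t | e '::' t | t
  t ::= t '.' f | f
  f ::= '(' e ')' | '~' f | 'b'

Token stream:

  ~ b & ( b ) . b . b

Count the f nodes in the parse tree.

6

[e [e [t [f ~ [f b]]]] & [t [t [t [f ( [e [t [f b]]] )]] . [f b]] . [f b]]]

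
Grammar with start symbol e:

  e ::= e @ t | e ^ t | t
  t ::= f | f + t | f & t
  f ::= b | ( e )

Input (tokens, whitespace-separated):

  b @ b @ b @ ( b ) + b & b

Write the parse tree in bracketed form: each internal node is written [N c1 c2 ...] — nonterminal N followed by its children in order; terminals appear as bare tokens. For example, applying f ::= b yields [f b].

[e [e [e [e [t [f b]]] @ [t [f b]]] @ [t [f b]]] @ [t [f ( [e [t [f b]]] )] + [t [f b] & [t [f b]]]]]

e
e @ t
e @ t @ t
e @ t @ t @ t
t @ t @ t @ t
f @ t @ t @ t
b @ t @ t @ t
b @ f @ t @ t
b @ b @ t @ t
b @ b @ f @ t
b @ b @ b @ t
b @ b @ b @ f + t
b @ b @ b @ ( e ) + t
b @ b @ b @ ( t ) + t
b @ b @ b @ ( f ) + t
b @ b @ b @ ( b ) + t
b @ b @ b @ ( b ) + f & t
b @ b @ b @ ( b ) + b & t
b @ b @ b @ ( b ) + b & f
b @ b @ b @ ( b ) + b & b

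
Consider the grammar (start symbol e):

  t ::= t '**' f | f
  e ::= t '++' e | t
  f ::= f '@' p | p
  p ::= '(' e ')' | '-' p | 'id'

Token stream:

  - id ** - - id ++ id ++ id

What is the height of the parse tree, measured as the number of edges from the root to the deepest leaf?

[e [t [t [f [p - [p id]]]] ** [f [p - [p - [p id]]]]] ++ [e [t [f [p id]]] ++ [e [t [f [p id]]]]]]

6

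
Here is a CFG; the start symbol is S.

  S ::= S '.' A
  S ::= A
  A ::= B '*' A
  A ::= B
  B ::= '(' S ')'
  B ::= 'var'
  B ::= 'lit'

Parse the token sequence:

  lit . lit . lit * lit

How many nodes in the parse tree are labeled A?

4

[S [S [S [A [B lit]]] . [A [B lit]]] . [A [B lit] * [A [B lit]]]]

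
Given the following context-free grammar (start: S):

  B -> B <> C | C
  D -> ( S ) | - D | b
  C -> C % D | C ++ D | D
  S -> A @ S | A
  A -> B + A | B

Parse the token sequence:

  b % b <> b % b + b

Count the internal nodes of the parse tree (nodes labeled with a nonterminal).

[S [A [B [B [C [C [D b]] % [D b]]] <> [C [C [D b]] % [D b]]] + [A [B [C [D b]]]]]]

16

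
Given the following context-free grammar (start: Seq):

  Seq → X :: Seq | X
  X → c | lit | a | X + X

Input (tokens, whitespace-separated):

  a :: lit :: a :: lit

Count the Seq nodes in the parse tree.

4

[Seq [X a] :: [Seq [X lit] :: [Seq [X a] :: [Seq [X lit]]]]]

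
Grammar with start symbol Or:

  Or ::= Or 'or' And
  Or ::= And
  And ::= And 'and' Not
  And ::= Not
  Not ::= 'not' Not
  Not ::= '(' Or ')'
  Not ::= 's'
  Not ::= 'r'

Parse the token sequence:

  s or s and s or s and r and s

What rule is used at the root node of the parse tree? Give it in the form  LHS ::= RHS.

Or ::= Or 'or' And

[Or [Or [Or [And [Not s]]] or [And [And [Not s]] and [Not s]]] or [And [And [And [Not s]] and [Not r]] and [Not s]]]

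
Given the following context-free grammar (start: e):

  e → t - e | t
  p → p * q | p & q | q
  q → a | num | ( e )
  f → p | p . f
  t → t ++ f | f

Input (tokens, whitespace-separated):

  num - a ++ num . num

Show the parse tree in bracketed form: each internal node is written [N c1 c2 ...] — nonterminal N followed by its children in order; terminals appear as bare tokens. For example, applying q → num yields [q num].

[e [t [f [p [q num]]]] - [e [t [t [f [p [q a]]]] ++ [f [p [q num]] . [f [p [q num]]]]]]]

e
t - e
f - e
p - e
q - e
num - e
num - t
num - t ++ f
num - f ++ f
num - p ++ f
num - q ++ f
num - a ++ f
num - a ++ p . f
num - a ++ q . f
num - a ++ num . f
num - a ++ num . p
num - a ++ num . q
num - a ++ num . num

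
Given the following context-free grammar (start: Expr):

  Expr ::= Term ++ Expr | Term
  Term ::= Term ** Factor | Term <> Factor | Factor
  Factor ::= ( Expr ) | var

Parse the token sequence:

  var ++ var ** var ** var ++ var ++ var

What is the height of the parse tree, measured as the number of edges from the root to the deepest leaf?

6

[Expr [Term [Factor var]] ++ [Expr [Term [Term [Term [Factor var]] ** [Factor var]] ** [Factor var]] ++ [Expr [Term [Factor var]] ++ [Expr [Term [Factor var]]]]]]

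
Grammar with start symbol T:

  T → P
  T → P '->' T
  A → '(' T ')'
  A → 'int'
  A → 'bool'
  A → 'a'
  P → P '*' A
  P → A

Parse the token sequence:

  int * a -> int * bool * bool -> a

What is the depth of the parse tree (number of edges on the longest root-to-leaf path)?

6

[T [P [P [A int]] * [A a]] -> [T [P [P [P [A int]] * [A bool]] * [A bool]] -> [T [P [A a]]]]]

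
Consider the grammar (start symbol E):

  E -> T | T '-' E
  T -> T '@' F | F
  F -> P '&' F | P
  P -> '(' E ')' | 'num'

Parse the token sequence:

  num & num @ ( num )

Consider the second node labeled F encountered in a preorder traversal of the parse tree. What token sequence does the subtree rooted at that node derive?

num

[E [T [T [F [P num] & [F [P num]]]] @ [F [P ( [E [T [F [P num]]]] )]]]]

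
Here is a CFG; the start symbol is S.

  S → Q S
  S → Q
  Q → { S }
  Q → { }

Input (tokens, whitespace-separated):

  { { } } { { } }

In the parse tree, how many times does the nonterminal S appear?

[S [Q { [S [Q { }]] }] [S [Q { [S [Q { }]] }]]]

4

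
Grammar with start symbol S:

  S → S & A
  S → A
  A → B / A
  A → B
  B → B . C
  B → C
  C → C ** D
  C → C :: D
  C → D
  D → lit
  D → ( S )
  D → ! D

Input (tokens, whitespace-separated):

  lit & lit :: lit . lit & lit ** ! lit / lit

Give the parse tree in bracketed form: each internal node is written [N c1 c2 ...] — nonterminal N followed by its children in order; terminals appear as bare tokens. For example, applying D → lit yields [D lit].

[S [S [S [A [B [C [D lit]]]]] & [A [B [B [C [C [D lit]] :: [D lit]]] . [C [D lit]]]]] & [A [B [C [C [D lit]] ** [D ! [D lit]]]] / [A [B [C [D lit]]]]]]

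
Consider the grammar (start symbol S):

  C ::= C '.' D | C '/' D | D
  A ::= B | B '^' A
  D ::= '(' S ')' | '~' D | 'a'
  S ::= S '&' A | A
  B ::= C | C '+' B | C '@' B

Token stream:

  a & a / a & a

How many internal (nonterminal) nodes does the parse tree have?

[S [S [S [A [B [C [D a]]]]] & [A [B [C [C [D a]] / [D a]]]]] & [A [B [C [D a]]]]]

17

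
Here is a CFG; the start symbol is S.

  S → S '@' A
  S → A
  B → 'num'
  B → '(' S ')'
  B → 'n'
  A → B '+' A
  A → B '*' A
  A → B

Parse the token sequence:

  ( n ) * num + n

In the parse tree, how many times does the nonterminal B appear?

[S [A [B ( [S [A [B n]]] )] * [A [B num] + [A [B n]]]]]

4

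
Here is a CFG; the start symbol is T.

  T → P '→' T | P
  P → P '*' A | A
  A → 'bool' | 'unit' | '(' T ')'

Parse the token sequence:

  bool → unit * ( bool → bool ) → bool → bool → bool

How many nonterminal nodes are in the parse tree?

23

[T [P [A bool]] → [T [P [P [A unit]] * [A ( [T [P [A bool]] → [T [P [A bool]]]] )]] → [T [P [A bool]] → [T [P [A bool]] → [T [P [A bool]]]]]]]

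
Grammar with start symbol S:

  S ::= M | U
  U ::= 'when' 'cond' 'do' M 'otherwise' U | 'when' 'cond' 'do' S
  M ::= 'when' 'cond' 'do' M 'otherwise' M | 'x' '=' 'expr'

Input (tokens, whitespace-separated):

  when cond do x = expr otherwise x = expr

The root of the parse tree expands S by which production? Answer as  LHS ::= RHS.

[S [M when cond do [M x = expr] otherwise [M x = expr]]]

S ::= M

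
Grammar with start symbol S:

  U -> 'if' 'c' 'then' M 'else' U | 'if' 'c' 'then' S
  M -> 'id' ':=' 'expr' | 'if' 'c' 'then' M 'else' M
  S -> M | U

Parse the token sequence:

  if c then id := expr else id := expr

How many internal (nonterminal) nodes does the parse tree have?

[S [M if c then [M id := expr] else [M id := expr]]]

4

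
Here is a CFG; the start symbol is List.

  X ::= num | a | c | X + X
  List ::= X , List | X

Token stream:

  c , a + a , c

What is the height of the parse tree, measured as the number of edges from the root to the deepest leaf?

4

[List [X c] , [List [X [X a] + [X a]] , [List [X c]]]]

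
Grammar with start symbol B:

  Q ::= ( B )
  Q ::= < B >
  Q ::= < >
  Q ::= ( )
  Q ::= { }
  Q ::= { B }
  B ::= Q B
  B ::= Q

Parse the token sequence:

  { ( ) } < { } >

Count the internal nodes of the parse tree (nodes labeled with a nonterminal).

[B [Q { [B [Q ( )]] }] [B [Q < [B [Q { }]] >]]]

8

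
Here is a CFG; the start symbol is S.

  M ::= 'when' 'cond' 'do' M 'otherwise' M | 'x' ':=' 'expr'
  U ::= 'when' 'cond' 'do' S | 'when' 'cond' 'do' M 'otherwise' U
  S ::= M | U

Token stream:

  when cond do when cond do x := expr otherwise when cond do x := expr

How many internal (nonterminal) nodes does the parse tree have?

8

[S [U when cond do [S [U when cond do [M x := expr] otherwise [U when cond do [S [M x := expr]]]]]]]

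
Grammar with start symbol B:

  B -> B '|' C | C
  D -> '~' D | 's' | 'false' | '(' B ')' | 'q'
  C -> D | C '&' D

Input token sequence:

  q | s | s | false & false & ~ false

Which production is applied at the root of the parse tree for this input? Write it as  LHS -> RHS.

[B [B [B [B [C [D q]]] | [C [D s]]] | [C [D s]]] | [C [C [C [D false]] & [D false]] & [D ~ [D false]]]]

B -> B '|' C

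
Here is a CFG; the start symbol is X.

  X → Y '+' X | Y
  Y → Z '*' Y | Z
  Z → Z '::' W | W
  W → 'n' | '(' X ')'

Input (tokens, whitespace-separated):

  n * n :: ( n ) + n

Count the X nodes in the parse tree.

[X [Y [Z [W n]] * [Y [Z [Z [W n]] :: [W ( [X [Y [Z [W n]]]] )]]]] + [X [Y [Z [W n]]]]]

3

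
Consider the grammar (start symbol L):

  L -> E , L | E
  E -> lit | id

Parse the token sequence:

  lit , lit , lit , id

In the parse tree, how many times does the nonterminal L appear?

4

[L [E lit] , [L [E lit] , [L [E lit] , [L [E id]]]]]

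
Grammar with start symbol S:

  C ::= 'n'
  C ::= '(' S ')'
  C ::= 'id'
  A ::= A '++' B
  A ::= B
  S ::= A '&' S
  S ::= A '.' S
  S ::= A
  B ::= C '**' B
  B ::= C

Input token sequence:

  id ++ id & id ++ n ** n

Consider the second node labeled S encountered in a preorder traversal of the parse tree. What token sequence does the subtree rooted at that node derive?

id ++ n ** n

[S [A [A [B [C id]]] ++ [B [C id]]] & [S [A [A [B [C id]]] ++ [B [C n] ** [B [C n]]]]]]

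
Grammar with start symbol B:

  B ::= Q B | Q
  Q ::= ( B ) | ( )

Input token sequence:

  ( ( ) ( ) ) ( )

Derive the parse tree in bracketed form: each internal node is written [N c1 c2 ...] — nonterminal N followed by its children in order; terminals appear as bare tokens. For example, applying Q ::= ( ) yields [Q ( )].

[B [Q ( [B [Q ( )] [B [Q ( )]]] )] [B [Q ( )]]]

B
Q B
( B ) B
( Q B ) B
( ( ) B ) B
( ( ) Q ) B
( ( ) ( ) ) B
( ( ) ( ) ) Q
( ( ) ( ) ) ( )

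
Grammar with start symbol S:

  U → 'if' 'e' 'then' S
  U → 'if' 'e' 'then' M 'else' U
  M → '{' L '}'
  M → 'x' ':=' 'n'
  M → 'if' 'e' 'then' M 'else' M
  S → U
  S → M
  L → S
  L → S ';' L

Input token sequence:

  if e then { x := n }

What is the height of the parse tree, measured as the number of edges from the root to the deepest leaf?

[S [U if e then [S [M { [L [S [M x := n]]] }]]]]

7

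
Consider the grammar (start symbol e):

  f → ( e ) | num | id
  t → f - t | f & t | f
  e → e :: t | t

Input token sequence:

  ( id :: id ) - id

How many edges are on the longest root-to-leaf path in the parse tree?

7

[e [t [f ( [e [e [t [f id]]] :: [t [f id]]] )] - [t [f id]]]]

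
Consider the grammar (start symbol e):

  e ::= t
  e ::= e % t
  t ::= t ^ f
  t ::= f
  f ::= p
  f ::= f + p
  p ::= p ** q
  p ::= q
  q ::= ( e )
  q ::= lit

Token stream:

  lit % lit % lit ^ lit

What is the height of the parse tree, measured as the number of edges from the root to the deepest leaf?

7

[e [e [e [t [f [p [q lit]]]]] % [t [f [p [q lit]]]]] % [t [t [f [p [q lit]]]] ^ [f [p [q lit]]]]]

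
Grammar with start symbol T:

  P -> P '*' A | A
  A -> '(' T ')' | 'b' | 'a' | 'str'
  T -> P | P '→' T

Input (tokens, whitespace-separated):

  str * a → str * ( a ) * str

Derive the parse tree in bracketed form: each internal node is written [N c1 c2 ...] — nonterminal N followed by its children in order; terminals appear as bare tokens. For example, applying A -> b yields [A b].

T
P → T
P * A → T
A * A → T
str * A → T
str * a → T
str * a → P
str * a → P * A
str * a → P * A * A
str * a → A * A * A
str * a → str * A * A
str * a → str * ( T ) * A
str * a → str * ( P ) * A
str * a → str * ( A ) * A
str * a → str * ( a ) * A
str * a → str * ( a ) * str

[T [P [P [A str]] * [A a]] → [T [P [P [P [A str]] * [A ( [T [P [A a]]] )]] * [A str]]]]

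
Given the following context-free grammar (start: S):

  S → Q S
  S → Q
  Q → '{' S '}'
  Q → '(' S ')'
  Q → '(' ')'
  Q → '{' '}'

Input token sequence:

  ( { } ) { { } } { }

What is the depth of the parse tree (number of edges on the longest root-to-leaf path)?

[S [Q ( [S [Q { }]] )] [S [Q { [S [Q { }]] }] [S [Q { }]]]]

5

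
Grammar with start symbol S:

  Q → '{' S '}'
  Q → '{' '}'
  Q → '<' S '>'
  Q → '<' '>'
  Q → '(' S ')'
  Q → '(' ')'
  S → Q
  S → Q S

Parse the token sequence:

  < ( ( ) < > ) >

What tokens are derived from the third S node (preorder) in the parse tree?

( ) < >

[S [Q < [S [Q ( [S [Q ( )] [S [Q < >]]] )]] >]]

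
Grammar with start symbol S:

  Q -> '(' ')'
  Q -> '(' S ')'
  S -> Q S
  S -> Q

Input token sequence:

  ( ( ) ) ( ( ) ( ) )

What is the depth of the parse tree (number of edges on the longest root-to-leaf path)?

[S [Q ( [S [Q ( )]] )] [S [Q ( [S [Q ( )] [S [Q ( )]]] )]]]

6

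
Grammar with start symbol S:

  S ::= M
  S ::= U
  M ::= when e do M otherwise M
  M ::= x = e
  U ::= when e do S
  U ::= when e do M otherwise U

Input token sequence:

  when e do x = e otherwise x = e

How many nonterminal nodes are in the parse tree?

4

[S [M when e do [M x = e] otherwise [M x = e]]]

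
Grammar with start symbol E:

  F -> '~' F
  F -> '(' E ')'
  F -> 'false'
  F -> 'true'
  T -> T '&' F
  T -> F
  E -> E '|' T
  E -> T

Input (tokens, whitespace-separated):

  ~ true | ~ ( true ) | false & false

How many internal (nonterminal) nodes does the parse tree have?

[E [E [E [T [F ~ [F true]]]] | [T [F ~ [F ( [E [T [F true]]] )]]]] | [T [T [F false]] & [F false]]]

16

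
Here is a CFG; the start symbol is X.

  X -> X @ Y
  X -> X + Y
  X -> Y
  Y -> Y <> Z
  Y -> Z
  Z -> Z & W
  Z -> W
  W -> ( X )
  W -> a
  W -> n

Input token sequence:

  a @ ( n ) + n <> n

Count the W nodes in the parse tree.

[X [X [X [Y [Z [W a]]]] @ [Y [Z [W ( [X [Y [Z [W n]]]] )]]]] + [Y [Y [Z [W n]]] <> [Z [W n]]]]

5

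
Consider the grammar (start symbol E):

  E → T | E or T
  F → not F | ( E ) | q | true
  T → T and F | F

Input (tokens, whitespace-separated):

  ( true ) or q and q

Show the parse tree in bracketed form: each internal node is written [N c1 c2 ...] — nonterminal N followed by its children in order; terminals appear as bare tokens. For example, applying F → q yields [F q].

E
E or T
T or T
F or T
( E ) or T
( T ) or T
( F ) or T
( true ) or T
( true ) or T and F
( true ) or F and F
( true ) or q and F
( true ) or q and q

[E [E [T [F ( [E [T [F true]]] )]]] or [T [T [F q]] and [F q]]]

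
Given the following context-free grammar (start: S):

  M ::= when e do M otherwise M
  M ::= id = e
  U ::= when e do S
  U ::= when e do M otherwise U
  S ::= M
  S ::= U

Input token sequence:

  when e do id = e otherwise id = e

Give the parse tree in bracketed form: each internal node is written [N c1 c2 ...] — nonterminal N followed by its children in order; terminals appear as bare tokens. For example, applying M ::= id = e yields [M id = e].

S
M
when e do M otherwise M
when e do id = e otherwise M
when e do id = e otherwise id = e

[S [M when e do [M id = e] otherwise [M id = e]]]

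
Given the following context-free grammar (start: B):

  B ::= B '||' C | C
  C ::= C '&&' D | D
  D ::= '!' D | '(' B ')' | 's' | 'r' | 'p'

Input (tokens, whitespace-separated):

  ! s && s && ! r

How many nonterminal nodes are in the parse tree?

[B [C [C [C [D ! [D s]]] && [D s]] && [D ! [D r]]]]

9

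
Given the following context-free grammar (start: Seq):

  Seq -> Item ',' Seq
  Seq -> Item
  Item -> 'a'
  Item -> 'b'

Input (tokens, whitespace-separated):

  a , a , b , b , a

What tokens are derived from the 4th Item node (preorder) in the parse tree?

[Seq [Item a] , [Seq [Item a] , [Seq [Item b] , [Seq [Item b] , [Seq [Item a]]]]]]

b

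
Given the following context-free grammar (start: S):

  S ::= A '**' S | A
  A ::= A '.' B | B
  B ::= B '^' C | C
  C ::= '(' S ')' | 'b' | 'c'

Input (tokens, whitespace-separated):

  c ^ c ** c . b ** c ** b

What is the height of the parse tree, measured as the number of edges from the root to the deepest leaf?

[S [A [B [B [C c]] ^ [C c]]] ** [S [A [A [B [C c]]] . [B [C b]]] ** [S [A [B [C c]]] ** [S [A [B [C b]]]]]]]

7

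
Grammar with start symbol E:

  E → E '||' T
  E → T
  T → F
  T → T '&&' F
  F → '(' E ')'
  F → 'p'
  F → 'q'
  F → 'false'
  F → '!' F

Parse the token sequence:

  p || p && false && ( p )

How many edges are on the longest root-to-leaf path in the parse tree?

[E [E [T [F p]]] || [T [T [T [F p]] && [F false]] && [F ( [E [T [F p]]] )]]]

6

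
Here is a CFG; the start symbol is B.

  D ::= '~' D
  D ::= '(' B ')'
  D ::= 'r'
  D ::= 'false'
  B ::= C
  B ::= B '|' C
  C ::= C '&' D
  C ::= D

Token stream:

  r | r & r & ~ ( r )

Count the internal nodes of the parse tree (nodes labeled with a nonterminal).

14

[B [B [C [D r]]] | [C [C [C [D r]] & [D r]] & [D ~ [D ( [B [C [D r]]] )]]]]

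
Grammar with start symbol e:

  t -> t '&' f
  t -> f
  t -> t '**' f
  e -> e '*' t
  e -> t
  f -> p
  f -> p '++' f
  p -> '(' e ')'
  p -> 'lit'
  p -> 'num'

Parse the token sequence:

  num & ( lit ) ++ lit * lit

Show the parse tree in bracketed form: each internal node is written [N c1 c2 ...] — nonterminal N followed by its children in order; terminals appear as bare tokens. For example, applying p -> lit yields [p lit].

[e [e [t [t [f [p num]]] & [f [p ( [e [t [f [p lit]]]] )] ++ [f [p lit]]]]] * [t [f [p lit]]]]

e
e * t
t * t
t & f * t
f & f * t
p & f * t
num & f * t
num & p ++ f * t
num & ( e ) ++ f * t
num & ( t ) ++ f * t
num & ( f ) ++ f * t
num & ( p ) ++ f * t
num & ( lit ) ++ f * t
num & ( lit ) ++ p * t
num & ( lit ) ++ lit * t
num & ( lit ) ++ lit * f
num & ( lit ) ++ lit * p
num & ( lit ) ++ lit * lit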